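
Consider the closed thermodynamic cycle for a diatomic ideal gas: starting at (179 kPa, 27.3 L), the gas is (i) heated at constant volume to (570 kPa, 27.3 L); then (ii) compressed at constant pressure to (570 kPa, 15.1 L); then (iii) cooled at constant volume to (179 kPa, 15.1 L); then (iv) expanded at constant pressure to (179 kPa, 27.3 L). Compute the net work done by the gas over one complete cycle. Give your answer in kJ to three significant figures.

W_net ≈ -4.77 kJ

Constant-volume legs do no work.
W(ii) = (570)(15.1 − 27.3) = -6954 J; W(iv) = (179)(27.3 − 15.1) = 2184 J.
W_net = -6954 + 2184 = -4770 J (the counter-clockwise enclosed area).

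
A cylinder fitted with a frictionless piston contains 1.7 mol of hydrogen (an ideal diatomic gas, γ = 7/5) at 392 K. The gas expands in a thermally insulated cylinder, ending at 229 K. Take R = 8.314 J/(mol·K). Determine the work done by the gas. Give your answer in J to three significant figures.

W ≈ 5760 J

Adiabatic ⇒ Q = 0, so W_by = −ΔU = nCᵥ(T₁ − T₂).
Cᵥ = 5R/2 = 20.79 J/(mol·K).
W = (1.7)(20.79)(392 − 229) = 5760 J.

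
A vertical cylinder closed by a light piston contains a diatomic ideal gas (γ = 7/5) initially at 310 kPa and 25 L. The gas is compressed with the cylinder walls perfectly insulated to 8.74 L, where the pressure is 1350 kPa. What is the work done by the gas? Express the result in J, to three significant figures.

W ≈ -10100 J

Adiabatic: W = (P₁V₁ − P₂V₂)/(γ − 1) with γ = 7/5.
P₁V₁ = 7750 J, P₂V₂ = 11799 J.
W = (7750 − 11799) / 0.4 = -10123 J.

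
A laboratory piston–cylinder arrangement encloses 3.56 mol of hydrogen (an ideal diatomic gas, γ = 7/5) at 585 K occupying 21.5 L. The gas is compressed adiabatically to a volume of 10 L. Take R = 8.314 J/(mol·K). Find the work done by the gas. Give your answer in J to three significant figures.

Adiabatic: TV^(γ−1) = const with γ = 7/5.
T₂ = T₁ (V₁/V₂)^(γ−1) = 585 × (21.5/10)^0.4 = 585 × 1.358 = 794.6 K.
W_by = nCᵥ(T₁ − T₂) = (3.56)(20.79)(585 − 794.6) = -15507 J.

W ≈ -15500 J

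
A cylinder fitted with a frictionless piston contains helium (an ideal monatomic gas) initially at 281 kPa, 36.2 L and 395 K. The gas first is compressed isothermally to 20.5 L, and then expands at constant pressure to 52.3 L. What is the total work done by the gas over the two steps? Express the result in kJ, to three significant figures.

Step 1 (isothermal): W = P₁V₁ ln(V₂/V₁) = (10172) ln(20.5/36.2) = -5784 J.
After step 1: P = 496.2 kPa, V = 20.5 L, T = 395 K.
Step 2 (isobaric): W = PΔV = (496.2 kPa)(52.3 − 20.5 L) = 15779 J.
W_total = -5784 + 15779 = 9995 J.

W_total ≈ 10.0 kJ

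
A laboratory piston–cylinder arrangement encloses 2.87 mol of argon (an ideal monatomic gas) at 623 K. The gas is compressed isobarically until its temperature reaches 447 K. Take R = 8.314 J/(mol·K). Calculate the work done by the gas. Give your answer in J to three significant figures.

W ≈ -4200 J

Isobaric: W = P ΔV = nR ΔT.
W = (2.87)(8.314)(447 − 623) = -4200 J.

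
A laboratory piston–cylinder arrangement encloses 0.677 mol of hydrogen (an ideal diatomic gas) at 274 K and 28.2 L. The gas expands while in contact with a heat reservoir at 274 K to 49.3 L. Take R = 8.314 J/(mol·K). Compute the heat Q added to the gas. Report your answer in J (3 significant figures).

Q ≈ 861 J

Isothermal ⇒ ΔU = 0, so Q = W = nRT ln(V₂/V₁).
Q = (0.677)(8.314)(274) ln(49.3/28.2) = 1542 × 0.5586 = 861.5 J.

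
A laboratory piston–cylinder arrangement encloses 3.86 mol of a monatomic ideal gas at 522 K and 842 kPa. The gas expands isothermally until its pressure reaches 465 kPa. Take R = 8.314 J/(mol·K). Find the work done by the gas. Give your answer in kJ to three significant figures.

Isothermal process: W = nRT ln(V₂/V₁) = nRT ln(P₁/P₂).
W = (3.86)(8.314)(522) × ln(842/465)
  = 16752 × ln(1.811) = 16752 × 0.5937
W_by_gas = 9946 J.

W ≈ 9.95 kJ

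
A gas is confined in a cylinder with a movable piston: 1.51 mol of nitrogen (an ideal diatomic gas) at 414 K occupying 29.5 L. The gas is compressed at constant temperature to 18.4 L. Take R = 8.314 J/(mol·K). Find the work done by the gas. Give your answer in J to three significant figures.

W ≈ -2450 J

Isothermal: W = nRT ln(V₂/V₁).
W = (1.51)(8.314)(414) × ln(18.4/29.5)
  = 5197 × -0.472
W_by_gas = -2453 J.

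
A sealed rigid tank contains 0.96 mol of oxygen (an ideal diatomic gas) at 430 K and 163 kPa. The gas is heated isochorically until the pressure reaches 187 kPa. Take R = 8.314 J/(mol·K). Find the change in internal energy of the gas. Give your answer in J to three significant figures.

Constant volume ⇒ W = 0, so Q = ΔU = nCᵥΔT with Cᵥ = 5R/2 = 20.79 J/(mol·K).
At constant V, T₂/T₁ = P₂/P₁ ⇒ ΔT = T₁(P₂/P₁ − 1) = 430·(187/163 − 1) = 63.31 K.
ΔU = (0.96)(20.79)(63.31) = 1263 J.

ΔU ≈ 1260 J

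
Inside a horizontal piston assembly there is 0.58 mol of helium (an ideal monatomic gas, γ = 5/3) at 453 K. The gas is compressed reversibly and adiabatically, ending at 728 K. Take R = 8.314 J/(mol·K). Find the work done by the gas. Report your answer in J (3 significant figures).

W ≈ -1990 J

Adiabatic ⇒ Q = 0, so W_by = −ΔU = nCᵥ(T₁ − T₂).
Cᵥ = 3R/2 = 12.47 J/(mol·K).
W = (0.58)(12.47)(453 − 728) = -1989 J.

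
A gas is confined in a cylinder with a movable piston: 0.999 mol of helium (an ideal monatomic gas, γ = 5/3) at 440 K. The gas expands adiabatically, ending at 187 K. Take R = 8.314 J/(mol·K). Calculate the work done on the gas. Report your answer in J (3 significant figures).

W ≈ -3150 J

Adiabatic ⇒ Q = 0, so W_by = −ΔU = nCᵥ(T₁ − T₂).
Cᵥ = 3R/2 = 12.47 J/(mol·K).
W = (0.999)(12.47)(440 − 187) = 3152 J.
Work on gas = −W_by = -3152 J.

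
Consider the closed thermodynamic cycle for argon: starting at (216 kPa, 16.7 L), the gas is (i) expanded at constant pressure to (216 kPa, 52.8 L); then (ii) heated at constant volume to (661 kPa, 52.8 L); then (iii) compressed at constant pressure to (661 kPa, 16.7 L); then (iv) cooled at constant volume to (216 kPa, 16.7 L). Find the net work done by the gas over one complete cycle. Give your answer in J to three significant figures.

Constant-volume legs do no work.
W(i) = (216)(52.8 − 16.7) = 7798 J; W(iii) = (661)(16.7 − 52.8) = -23862 J.
W_net = 7798 − 23862 = -16064 J (the counter-clockwise enclosed area).

W_net ≈ -16100 J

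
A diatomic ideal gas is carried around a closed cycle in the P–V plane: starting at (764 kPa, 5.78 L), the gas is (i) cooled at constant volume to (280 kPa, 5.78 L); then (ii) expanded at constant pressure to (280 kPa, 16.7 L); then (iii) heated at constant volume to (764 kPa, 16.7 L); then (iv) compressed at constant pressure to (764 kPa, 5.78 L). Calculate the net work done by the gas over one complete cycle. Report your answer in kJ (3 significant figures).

W_net ≈ -5.29 kJ

Constant-volume legs do no work.
W(ii) = (280)(16.7 − 5.78) = 3058 J; W(iv) = (764)(5.78 − 16.7) = -8343 J.
W_net = 3058 − 8343 = -5285 J (the counter-clockwise enclosed area).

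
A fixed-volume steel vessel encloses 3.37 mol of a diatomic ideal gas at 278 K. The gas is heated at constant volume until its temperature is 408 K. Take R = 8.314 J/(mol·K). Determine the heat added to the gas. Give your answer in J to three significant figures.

Q ≈ 9110 J

Constant volume ⇒ W = 0, so Q = ΔU = nCᵥΔT with Cᵥ = 5R/2 = 20.79 J/(mol·K).
ΔU = (3.37)(20.79)(408 − 278) = 9106 J.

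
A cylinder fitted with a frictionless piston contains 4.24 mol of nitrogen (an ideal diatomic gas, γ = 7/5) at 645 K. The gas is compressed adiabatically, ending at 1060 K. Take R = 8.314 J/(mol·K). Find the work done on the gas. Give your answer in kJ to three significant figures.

Adiabatic ⇒ Q = 0, so W_by = −ΔU = nCᵥ(T₁ − T₂).
Cᵥ = 5R/2 = 20.79 J/(mol·K).
W = (4.24)(20.79)(645 − 1060) = -36573 J.
Work on gas = −W_by = 36573 J.

W ≈ 36.6 kJ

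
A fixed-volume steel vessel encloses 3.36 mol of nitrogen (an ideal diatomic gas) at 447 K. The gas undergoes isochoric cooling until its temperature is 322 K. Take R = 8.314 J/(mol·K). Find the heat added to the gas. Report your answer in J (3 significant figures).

Constant volume ⇒ W = 0, so Q = ΔU = nCᵥΔT with Cᵥ = 5R/2 = 20.79 J/(mol·K).
ΔU = (3.36)(20.79)(322 − 447) = -8730 J.

Q ≈ -8730 J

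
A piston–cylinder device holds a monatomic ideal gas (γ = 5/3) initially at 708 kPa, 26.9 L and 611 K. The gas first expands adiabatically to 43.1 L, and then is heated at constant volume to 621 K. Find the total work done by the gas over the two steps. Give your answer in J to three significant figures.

W_total ≈ 7700 J

Step 1 (adiabatic): W = (P₁V₁ − P₂V₂)/(γ−1) = (19045 − 13909)/0.667 = 7704 J.
Step 2 (isochoric): W = 0 (constant volume).
W_total = 7704 + 0 = 7704 J.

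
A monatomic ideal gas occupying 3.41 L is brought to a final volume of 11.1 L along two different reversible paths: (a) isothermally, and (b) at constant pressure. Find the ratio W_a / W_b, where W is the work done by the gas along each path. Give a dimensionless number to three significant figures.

W_a / W_b ≈ 0.523

Path (a) isothermal: W = P₁V₁ ln(V₂/V₁) → W_a/(P₁V₁) = 1.18.
Path (b) isobaric: W = P₁(V₂ − V₁) → W_b/(P₁V₁) = 2.255.
W_a / W_b = 1.18 / 2.255 = 0.5234.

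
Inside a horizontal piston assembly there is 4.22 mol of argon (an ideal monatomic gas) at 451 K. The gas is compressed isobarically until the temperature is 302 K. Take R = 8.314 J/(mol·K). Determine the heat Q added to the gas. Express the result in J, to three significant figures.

Q ≈ -13100 J

Isobaric: W = nRΔT = (4.22)(8.314)(-149) = -5228 J.
ΔU = nCᵥΔT with Cᵥ = 3R/2: ΔU = (4.22)(12.47)(-149) = -7842 J.
Q = ΔU + W = -7842 − 5228 = -13069 J.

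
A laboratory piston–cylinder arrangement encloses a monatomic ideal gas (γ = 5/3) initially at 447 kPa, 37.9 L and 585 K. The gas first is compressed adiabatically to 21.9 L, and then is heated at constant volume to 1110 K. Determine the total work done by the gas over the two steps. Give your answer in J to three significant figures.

Step 1 (adiabatic): W = (P₁V₁ − P₂V₂)/(γ−1) = (16941 − 24420)/0.667 = -11218 J.
Step 2 (isochoric): W = 0 (constant volume).
W_total = -11218 + 0 = -11218 J.

W_total ≈ -11200 J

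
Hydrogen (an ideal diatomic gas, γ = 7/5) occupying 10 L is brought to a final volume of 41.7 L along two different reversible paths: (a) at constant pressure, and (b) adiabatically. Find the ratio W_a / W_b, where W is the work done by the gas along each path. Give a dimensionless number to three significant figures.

W_a / W_b ≈ 2.91

Path (a) isobaric: W = P₁(V₂ − V₁) → W_a/(P₁V₁) = 3.17.
Path (b) adiabatic: W = P₁V₁(1 − (V₁/V₂)^(γ−1))/(γ−1) → W_b/(P₁V₁) = 1.088.
W_a / W_b = 3.17 / 1.088 = 2.914.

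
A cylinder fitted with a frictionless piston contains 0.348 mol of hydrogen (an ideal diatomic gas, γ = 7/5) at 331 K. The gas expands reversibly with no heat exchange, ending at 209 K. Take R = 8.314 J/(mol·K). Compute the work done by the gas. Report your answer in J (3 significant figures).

Adiabatic ⇒ Q = 0, so W_by = −ΔU = nCᵥ(T₁ − T₂).
Cᵥ = 5R/2 = 20.79 J/(mol·K).
W = (0.348)(20.79)(331 − 209) = 882.4 J.

W ≈ 882 J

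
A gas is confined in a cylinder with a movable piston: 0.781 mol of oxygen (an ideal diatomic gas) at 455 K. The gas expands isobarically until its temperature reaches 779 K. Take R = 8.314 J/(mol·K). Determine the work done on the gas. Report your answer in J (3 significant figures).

Isobaric: W = P ΔV = nR ΔT.
W = (0.781)(8.314)(779 − 455) = 2104 J.
Work on gas = −W_by = -2104 J.

W ≈ -2100 J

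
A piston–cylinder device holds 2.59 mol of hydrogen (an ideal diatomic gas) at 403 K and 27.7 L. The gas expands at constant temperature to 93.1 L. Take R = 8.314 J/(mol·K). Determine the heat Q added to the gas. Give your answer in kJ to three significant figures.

Q ≈ 10.5 kJ

Isothermal ⇒ ΔU = 0, so Q = W = nRT ln(V₂/V₁).
Q = (2.59)(8.314)(403) ln(93.1/27.7) = 8678 × 1.212 = 10520 J.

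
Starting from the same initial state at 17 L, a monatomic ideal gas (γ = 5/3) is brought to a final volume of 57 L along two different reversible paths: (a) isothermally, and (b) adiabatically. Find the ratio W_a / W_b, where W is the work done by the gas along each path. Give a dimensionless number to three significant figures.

Path (a) isothermal: W = P₁V₁ ln(V₂/V₁) → W_a/(P₁V₁) = 1.21.
Path (b) adiabatic: W = P₁V₁(1 − (V₁/V₂)^(γ−1))/(γ−1) → W_b/(P₁V₁) = 0.8304.
W_a / W_b = 1.21 / 0.8304 = 1.457.

W_a / W_b ≈ 1.46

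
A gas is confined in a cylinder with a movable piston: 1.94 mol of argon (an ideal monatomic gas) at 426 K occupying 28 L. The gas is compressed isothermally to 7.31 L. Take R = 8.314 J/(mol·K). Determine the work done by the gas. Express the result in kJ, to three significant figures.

W ≈ -9.23 kJ

Isothermal: W = nRT ln(V₂/V₁).
W = (1.94)(8.314)(426) × ln(7.31/28)
  = 6871 × -1.343
W_by_gas = -9228 J.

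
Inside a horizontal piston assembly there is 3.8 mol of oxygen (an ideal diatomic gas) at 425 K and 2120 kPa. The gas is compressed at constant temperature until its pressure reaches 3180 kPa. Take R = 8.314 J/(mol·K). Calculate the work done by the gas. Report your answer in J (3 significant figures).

W ≈ -5440 J

Isothermal process: W = nRT ln(V₂/V₁) = nRT ln(P₁/P₂).
W = (3.8)(8.314)(425) × ln(2120/3180)
  = 13427 × ln(0.6667) = 13427 × -0.4055
W_by_gas = -5444 J.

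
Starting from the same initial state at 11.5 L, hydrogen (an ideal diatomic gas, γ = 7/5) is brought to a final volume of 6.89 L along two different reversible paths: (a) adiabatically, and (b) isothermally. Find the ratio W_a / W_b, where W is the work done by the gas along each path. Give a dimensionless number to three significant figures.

Path (a) adiabatic: W = P₁V₁(1 − (V₁/V₂)^(γ−1))/(γ−1) → W_a/(P₁V₁) = -0.5685.
Path (b) isothermal: W = P₁V₁ ln(V₂/V₁) → W_b/(P₁V₁) = -0.5123.
W_a / W_b = -0.5685 / -0.5123 = 1.11.

W_a / W_b ≈ 1.11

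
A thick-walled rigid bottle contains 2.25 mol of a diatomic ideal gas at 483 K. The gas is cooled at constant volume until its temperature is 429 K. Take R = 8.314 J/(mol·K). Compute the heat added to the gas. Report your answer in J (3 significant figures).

Constant volume ⇒ W = 0, so Q = ΔU = nCᵥΔT with Cᵥ = 5R/2 = 20.79 J/(mol·K).
ΔU = (2.25)(20.79)(429 − 483) = -2525 J.

Q ≈ -2530 J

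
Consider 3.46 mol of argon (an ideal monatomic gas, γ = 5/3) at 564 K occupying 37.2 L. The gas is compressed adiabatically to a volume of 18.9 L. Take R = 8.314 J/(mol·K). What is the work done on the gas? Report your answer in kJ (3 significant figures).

Adiabatic: TV^(γ−1) = const with γ = 5/3.
T₂ = T₁ (V₁/V₂)^(γ−1) = 564 × (37.2/18.9)^0.667 = 564 × 1.571 = 885.8 K.
W_by = nCᵥ(T₁ − T₂) = (3.46)(12.47)(564 − 885.8) = -13885 J.
Work on gas = −W_by = 13885 J.

W ≈ 13.9 kJ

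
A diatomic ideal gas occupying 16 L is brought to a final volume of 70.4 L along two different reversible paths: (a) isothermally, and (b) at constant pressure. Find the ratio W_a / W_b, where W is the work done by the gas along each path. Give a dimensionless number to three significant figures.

W_a / W_b ≈ 0.436

Path (a) isothermal: W = P₁V₁ ln(V₂/V₁) → W_a/(P₁V₁) = 1.482.
Path (b) isobaric: W = P₁(V₂ − V₁) → W_b/(P₁V₁) = 3.4.
W_a / W_b = 1.482 / 3.4 = 0.4358.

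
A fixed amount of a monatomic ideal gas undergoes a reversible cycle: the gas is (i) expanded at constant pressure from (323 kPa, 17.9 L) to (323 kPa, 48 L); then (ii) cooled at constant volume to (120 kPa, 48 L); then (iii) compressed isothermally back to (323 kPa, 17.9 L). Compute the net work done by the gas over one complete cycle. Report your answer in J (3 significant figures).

Leg (i): W = PΔV = (323)(48 − 17.9) = 9722 J.
Leg (ii): W = 0.
Leg (iii): W = PᵢVᵢ ln(V_f/Vᵢ) = (5760) ln(17.9/48) = -5682 J.
W_net = 9722 − 5682 = 4041 J.

W_net ≈ 4040 J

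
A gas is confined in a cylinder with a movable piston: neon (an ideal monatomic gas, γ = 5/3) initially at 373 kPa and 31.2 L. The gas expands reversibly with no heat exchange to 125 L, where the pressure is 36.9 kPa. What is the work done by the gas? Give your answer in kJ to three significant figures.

Adiabatic: W = (P₁V₁ − P₂V₂)/(γ − 1) with γ = 5/3.
P₁V₁ = 11638 J, P₂V₂ = 4612 J.
W = (11638 − 4612) / 0.6667 = 10538 J.

W ≈ 10.5 kJ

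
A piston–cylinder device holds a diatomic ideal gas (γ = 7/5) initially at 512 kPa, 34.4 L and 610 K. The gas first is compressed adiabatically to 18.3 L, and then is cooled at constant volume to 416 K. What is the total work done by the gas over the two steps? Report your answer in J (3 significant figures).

W_total ≈ -12600 J

Step 1 (adiabatic): W = (P₁V₁ − P₂V₂)/(γ−1) = (17613 − 22671)/0.4 = -12646 J.
Step 2 (isochoric): W = 0 (constant volume).
W_total = -12646 + 0 = -12646 J.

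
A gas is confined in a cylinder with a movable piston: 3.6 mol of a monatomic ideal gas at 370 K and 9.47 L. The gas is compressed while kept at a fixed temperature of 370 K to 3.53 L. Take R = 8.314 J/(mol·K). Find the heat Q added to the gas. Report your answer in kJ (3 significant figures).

Q ≈ -10.9 kJ

Isothermal ⇒ ΔU = 0, so Q = W = nRT ln(V₂/V₁).
Q = (3.6)(8.314)(370) ln(3.53/9.47) = 11074 × -0.9868 = -10928 J.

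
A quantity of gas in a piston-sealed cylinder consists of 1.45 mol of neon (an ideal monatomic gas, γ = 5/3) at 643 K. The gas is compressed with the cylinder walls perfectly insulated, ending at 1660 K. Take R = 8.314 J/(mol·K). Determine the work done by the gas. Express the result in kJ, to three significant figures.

Adiabatic ⇒ Q = 0, so W_by = −ΔU = nCᵥ(T₁ − T₂).
Cᵥ = 3R/2 = 12.47 J/(mol·K).
W = (1.45)(12.47)(643 − 1660) = -18390 J.

W ≈ -18.4 kJ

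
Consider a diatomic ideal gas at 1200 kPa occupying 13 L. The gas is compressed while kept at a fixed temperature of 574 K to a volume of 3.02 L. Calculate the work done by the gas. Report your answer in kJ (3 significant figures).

Isothermal: W = nRT ln(V₂/V₁) = P₁V₁ ln(V₂/V₁).
P₁V₁ = (1200 kPa)(13 L) = 15600 J.
W = 15600 × ln(3.02/13) = 15600 × -1.46
W_by_gas = -22771 J.

W ≈ -22.8 kJ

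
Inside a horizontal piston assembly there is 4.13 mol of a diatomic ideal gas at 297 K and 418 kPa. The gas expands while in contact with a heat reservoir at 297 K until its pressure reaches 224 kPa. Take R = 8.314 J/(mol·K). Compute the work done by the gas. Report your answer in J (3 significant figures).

W ≈ 6360 J

Isothermal process: W = nRT ln(V₂/V₁) = nRT ln(P₁/P₂).
W = (4.13)(8.314)(297) × ln(418/224)
  = 10198 × ln(1.866) = 10198 × 0.6238
W_by_gas = 6362 J.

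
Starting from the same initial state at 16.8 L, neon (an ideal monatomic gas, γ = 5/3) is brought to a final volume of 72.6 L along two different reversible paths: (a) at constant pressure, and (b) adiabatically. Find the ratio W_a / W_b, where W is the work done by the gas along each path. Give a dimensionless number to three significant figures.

W_a / W_b ≈ 3.55

Path (a) isobaric: W = P₁(V₂ − V₁) → W_a/(P₁V₁) = 3.321.
Path (b) adiabatic: W = P₁V₁(1 − (V₁/V₂)^(γ−1))/(γ−1) → W_b/(P₁V₁) = 0.9346.
W_a / W_b = 3.321 / 0.9346 = 3.554.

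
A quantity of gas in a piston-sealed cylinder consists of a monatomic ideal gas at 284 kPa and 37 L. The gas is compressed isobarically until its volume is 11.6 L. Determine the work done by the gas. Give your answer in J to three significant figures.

W ≈ -7210 J

Isobaric: W = P ΔV.
W = (284 kPa)(11.6 − 37 L) = (284)(-25.4) = -7214 J.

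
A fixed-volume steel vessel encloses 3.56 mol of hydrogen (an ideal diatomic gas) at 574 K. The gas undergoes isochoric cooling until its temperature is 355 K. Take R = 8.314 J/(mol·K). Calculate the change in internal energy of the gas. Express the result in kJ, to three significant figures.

ΔU ≈ -16.2 kJ

Constant volume ⇒ W = 0, so Q = ΔU = nCᵥΔT with Cᵥ = 5R/2 = 20.79 J/(mol·K).
ΔU = (3.56)(20.79)(355 − 574) = -16205 J.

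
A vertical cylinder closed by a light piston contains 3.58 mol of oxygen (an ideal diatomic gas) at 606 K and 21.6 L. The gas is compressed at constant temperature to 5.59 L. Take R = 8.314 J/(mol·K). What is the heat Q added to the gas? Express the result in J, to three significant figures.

Q ≈ -24400 J

Isothermal ⇒ ΔU = 0, so Q = W = nRT ln(V₂/V₁).
Q = (3.58)(8.314)(606) ln(5.59/21.6) = 18037 × -1.352 = -24381 J.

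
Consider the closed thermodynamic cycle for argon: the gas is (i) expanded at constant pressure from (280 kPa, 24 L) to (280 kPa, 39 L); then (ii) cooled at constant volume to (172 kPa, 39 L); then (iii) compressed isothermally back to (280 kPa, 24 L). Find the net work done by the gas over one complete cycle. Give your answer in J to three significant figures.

Leg (i): W = PΔV = (280)(39 − 24) = 4200 J.
Leg (ii): W = 0.
Leg (iii): W = PᵢVᵢ ln(V_f/Vᵢ) = (6708) ln(24/39) = -3257 J.
W_net = 4200 − 3257 = 943.2 J.

W_net ≈ 943 J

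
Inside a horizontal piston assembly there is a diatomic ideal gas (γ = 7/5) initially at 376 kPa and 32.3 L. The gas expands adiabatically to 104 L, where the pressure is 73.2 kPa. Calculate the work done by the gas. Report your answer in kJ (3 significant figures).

Adiabatic: W = (P₁V₁ − P₂V₂)/(γ − 1) with γ = 7/5.
P₁V₁ = 12145 J, P₂V₂ = 7613 J.
W = (12145 − 7613) / 0.4 = 11330 J.

W ≈ 11.3 kJ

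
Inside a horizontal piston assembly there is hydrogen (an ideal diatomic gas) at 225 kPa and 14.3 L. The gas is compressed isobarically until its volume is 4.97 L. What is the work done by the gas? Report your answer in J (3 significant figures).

W ≈ -2100 J

Isobaric: W = P ΔV.
W = (225 kPa)(4.97 − 14.3 L) = (225)(-9.33) = -2099 J.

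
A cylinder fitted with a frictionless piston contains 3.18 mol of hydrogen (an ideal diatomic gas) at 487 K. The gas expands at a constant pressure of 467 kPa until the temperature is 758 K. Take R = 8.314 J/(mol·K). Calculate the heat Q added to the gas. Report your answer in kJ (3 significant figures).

Q ≈ 25.1 kJ

Isobaric: W = nRΔT = (3.18)(8.314)(271) = 7165 J.
ΔU = nCᵥΔT with Cᵥ = 5R/2: ΔU = (3.18)(20.79)(271) = 17912 J.
Q = ΔU + W = 17912 + 7165 = 25077 J.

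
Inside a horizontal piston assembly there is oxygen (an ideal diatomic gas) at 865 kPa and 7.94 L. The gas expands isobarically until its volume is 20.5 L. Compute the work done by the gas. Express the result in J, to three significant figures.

W ≈ 10900 J

Isobaric: W = P ΔV.
W = (865 kPa)(20.5 − 7.94 L) = (865)(12.56) = 10864 J.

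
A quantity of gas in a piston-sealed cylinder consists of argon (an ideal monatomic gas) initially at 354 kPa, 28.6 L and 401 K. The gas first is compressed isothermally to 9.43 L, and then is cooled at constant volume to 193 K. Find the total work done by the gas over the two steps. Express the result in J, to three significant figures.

Step 1 (isothermal): W = P₁V₁ ln(V₂/V₁) = (10124) ln(9.43/28.6) = -11233 J.
Step 2 (isochoric): W = 0 (constant volume).
W_total = -11233 + 0 = -11233 J.

W_total ≈ -11200 J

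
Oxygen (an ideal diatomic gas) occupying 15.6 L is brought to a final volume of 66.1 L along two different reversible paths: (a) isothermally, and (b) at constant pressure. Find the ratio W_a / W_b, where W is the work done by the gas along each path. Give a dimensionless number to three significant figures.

Path (a) isothermal: W = P₁V₁ ln(V₂/V₁) → W_a/(P₁V₁) = 1.444.
Path (b) isobaric: W = P₁(V₂ − V₁) → W_b/(P₁V₁) = 3.237.
W_a / W_b = 1.444 / 3.237 = 0.446.

W_a / W_b ≈ 0.446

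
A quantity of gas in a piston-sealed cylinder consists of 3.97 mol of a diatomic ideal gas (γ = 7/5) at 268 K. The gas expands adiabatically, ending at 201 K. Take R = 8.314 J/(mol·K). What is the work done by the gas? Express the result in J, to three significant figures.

W ≈ 5530 J

Adiabatic ⇒ Q = 0, so W_by = −ΔU = nCᵥ(T₁ − T₂).
Cᵥ = 5R/2 = 20.79 J/(mol·K).
W = (3.97)(20.79)(268 − 201) = 5529 J.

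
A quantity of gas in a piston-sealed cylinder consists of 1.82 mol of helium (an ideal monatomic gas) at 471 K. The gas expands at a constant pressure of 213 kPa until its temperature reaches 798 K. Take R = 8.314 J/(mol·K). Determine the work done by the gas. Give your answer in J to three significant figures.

W ≈ 4950 J

Isobaric: W = P ΔV = nR ΔT.
W = (1.82)(8.314)(798 − 471) = 4948 J.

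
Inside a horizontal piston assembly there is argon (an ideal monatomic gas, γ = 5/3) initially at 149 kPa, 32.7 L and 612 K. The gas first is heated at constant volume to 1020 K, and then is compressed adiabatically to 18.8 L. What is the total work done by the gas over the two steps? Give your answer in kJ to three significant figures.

Step 1 (isochoric): W = 0 (constant volume).
After step 1: P = 248.3 kPa (V unchanged).
Step 2 (adiabatic): W = (P₁V₁ − P₂V₂)/(γ−1) = (8121 − 11745)/0.667 = -5436 J.
W_total = 0 − 5436 = -5436 J.

W_total ≈ -5.44 kJ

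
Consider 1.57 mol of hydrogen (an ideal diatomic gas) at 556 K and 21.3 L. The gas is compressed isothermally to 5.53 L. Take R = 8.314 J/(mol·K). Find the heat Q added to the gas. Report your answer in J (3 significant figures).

Isothermal ⇒ ΔU = 0, so Q = W = nRT ln(V₂/V₁).
Q = (1.57)(8.314)(556) ln(5.53/21.3) = 7257 × -1.349 = -9787 J.

Q ≈ -9790 J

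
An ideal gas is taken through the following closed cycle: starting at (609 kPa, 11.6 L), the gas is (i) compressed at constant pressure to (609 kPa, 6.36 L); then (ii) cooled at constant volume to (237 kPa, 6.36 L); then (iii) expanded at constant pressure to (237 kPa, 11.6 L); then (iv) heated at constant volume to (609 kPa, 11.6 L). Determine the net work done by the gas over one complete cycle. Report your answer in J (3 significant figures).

Constant-volume legs do no work.
W(i) = (609)(6.36 − 11.6) = -3191 J; W(iii) = (237)(11.6 − 6.36) = 1242 J.
W_net = -3191 + 1242 = -1949 J (the counter-clockwise enclosed area).

W_net ≈ -1950 J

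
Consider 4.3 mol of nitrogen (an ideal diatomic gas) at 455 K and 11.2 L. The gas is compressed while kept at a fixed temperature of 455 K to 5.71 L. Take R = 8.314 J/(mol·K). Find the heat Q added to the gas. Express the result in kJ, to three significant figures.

Q ≈ -11.0 kJ

Isothermal ⇒ ΔU = 0, so Q = W = nRT ln(V₂/V₁).
Q = (4.3)(8.314)(455) ln(5.71/11.2) = 16266 × -0.6737 = -10959 J.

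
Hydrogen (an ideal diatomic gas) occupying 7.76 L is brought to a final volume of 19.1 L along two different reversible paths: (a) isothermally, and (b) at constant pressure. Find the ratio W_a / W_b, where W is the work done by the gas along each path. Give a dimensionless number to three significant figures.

Path (a) isothermal: W = P₁V₁ ln(V₂/V₁) → W_a/(P₁V₁) = 0.9007.
Path (b) isobaric: W = P₁(V₂ − V₁) → W_b/(P₁V₁) = 1.461.
W_a / W_b = 0.9007 / 1.461 = 0.6164.

W_a / W_b ≈ 0.616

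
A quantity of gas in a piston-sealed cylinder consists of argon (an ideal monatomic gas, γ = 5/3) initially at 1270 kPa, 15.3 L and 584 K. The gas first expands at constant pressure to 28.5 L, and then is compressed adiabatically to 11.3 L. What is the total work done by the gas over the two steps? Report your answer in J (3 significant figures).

Step 1 (isobaric): W = PΔV = (1270 kPa)(28.5 − 15.3 L) = 16764 J.
After step 1: P = 1270 kPa, V = 28.5 L, T = 1088 K.
Step 2 (adiabatic): W = (P₁V₁ − P₂V₂)/(γ−1) = (36195 − 67065)/0.667 = -46304 J.
W_total = 16764 − 46304 = -29540 J.

W_total ≈ -29500 J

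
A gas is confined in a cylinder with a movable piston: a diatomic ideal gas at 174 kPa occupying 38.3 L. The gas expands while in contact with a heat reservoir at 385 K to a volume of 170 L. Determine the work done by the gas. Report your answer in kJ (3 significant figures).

Isothermal: W = nRT ln(V₂/V₁) = P₁V₁ ln(V₂/V₁).
P₁V₁ = (174 kPa)(38.3 L) = 6664 J.
W = 6664 × ln(170/38.3) = 6664 × 1.49
W_by_gas = 9932 J.

W ≈ 9.93 kJ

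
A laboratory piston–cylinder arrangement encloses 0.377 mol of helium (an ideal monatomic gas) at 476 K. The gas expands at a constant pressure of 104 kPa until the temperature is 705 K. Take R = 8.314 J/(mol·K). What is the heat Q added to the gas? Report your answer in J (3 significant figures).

Q ≈ 1790 J

Isobaric: W = nRΔT = (0.377)(8.314)(229) = 717.8 J.
ΔU = nCᵥΔT with Cᵥ = 3R/2: ΔU = (0.377)(12.47)(229) = 1077 J.
Q = ΔU + W = 1077 + 717.8 = 1794 J.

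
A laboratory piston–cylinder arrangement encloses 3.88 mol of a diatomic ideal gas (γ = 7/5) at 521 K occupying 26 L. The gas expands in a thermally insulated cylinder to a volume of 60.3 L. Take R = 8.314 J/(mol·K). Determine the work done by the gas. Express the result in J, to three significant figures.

Adiabatic: TV^(γ−1) = const with γ = 7/5.
T₂ = T₁ (V₁/V₂)^(γ−1) = 521 × (26/60.3)^0.4 = 521 × 0.7143 = 372.1 K.
W_by = nCᵥ(T₁ − T₂) = (3.88)(20.79)(521 − 372.1) = 12005 J.

W ≈ 12000 J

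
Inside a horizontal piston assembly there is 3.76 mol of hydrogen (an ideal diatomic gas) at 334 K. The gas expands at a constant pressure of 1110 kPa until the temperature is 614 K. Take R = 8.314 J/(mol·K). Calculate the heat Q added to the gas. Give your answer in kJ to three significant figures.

Isobaric: W = nRΔT = (3.76)(8.314)(280) = 8753 J.
ΔU = nCᵥΔT with Cᵥ = 5R/2: ΔU = (3.76)(20.79)(280) = 21882 J.
Q = ΔU + W = 21882 + 8753 = 30635 J.

Q ≈ 30.6 kJ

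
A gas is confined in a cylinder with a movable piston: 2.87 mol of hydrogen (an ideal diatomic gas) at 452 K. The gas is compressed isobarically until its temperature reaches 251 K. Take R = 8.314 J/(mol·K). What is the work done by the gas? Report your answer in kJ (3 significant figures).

Isobaric: W = P ΔV = nR ΔT.
W = (2.87)(8.314)(251 − 452) = -4796 J.

W ≈ -4.80 kJ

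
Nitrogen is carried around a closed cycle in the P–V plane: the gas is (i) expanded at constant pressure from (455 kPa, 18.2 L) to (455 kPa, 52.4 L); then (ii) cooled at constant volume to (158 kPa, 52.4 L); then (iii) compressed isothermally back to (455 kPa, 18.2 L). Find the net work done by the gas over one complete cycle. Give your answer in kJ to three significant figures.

W_net ≈ 6.81 kJ

Leg (i): W = PΔV = (455)(52.4 − 18.2) = 15561 J.
Leg (ii): W = 0.
Leg (iii): W = PᵢVᵢ ln(V_f/Vᵢ) = (8279) ln(18.2/52.4) = -8755 J.
W_net = 15561 − 8755 = 6806 J.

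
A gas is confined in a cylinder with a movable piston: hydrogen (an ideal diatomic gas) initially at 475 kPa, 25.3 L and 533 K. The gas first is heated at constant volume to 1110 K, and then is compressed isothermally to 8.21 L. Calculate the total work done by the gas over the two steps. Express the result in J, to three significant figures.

Step 1 (isochoric): W = 0 (constant volume).
After step 1: P = 989.2 kPa (V unchanged).
Step 2 (isothermal): W = P₁V₁ ln(V₂/V₁) = (25027) ln(8.21/25.3) = -28167 J.
W_total = 0 − 28167 = -28167 J.

W_total ≈ -28200 J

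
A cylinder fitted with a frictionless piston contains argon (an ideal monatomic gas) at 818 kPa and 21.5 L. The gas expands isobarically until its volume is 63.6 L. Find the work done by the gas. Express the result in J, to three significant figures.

W ≈ 34400 J

Isobaric: W = P ΔV.
W = (818 kPa)(63.6 − 21.5 L) = (818)(42.1) = 34438 J.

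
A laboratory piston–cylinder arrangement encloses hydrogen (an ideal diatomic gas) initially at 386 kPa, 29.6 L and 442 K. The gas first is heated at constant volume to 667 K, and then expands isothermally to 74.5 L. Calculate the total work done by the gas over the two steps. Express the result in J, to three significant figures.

W_total ≈ 15900 J

Step 1 (isochoric): W = 0 (constant volume).
After step 1: P = 582.5 kPa (V unchanged).
Step 2 (isothermal): W = P₁V₁ ln(V₂/V₁) = (17242) ln(74.5/29.6) = 15915 J.
W_total = 0 + 15915 = 15915 J.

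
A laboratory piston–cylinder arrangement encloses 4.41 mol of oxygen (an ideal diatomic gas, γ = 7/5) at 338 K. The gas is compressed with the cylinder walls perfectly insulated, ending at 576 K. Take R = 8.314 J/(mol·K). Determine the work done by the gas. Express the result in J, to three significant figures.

Adiabatic ⇒ Q = 0, so W_by = −ΔU = nCᵥ(T₁ − T₂).
Cᵥ = 5R/2 = 20.79 J/(mol·K).
W = (4.41)(20.79)(338 − 576) = -21816 J.

W ≈ -21800 J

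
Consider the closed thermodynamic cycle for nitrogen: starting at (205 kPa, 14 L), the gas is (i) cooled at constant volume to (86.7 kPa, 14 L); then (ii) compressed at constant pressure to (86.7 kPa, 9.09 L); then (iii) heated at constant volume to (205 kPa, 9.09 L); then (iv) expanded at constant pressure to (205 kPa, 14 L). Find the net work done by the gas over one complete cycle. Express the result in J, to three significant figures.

W_net ≈ 581 J

Constant-volume legs do no work.
W(ii) = (86.7)(9.09 − 14) = -425.7 J; W(iv) = (205)(14 − 9.09) = 1007 J.
W_net = -425.7 + 1007 = 580.9 J (the clockwise enclosed area).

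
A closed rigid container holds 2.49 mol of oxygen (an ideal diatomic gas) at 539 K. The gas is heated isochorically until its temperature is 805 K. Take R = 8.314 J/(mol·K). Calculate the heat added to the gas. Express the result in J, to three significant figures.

Q ≈ 13800 J

Constant volume ⇒ W = 0, so Q = ΔU = nCᵥΔT with Cᵥ = 5R/2 = 20.79 J/(mol·K).
ΔU = (2.49)(20.79)(805 − 539) = 13767 J.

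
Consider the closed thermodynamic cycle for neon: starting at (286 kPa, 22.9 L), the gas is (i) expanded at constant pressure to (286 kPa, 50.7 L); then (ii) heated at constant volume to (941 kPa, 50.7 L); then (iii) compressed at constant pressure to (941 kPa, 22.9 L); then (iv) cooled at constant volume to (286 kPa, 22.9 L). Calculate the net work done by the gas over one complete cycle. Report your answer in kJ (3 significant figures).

Constant-volume legs do no work.
W(i) = (286)(50.7 − 22.9) = 7951 J; W(iii) = (941)(22.9 − 50.7) = -26160 J.
W_net = 7951 − 26160 = -18209 J (the counter-clockwise enclosed area).

W_net ≈ -18.2 kJ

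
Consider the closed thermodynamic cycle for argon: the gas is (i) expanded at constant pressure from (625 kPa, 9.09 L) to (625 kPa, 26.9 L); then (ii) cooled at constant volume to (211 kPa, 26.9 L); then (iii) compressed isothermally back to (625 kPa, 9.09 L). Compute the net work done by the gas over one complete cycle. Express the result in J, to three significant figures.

W_net ≈ 4970 J

Leg (i): W = PΔV = (625)(26.9 − 9.09) = 11131 J.
Leg (ii): W = 0.
Leg (iii): W = PᵢVᵢ ln(V_f/Vᵢ) = (5676) ln(9.09/26.9) = -6158 J.
W_net = 11131 − 6158 = 4973 J.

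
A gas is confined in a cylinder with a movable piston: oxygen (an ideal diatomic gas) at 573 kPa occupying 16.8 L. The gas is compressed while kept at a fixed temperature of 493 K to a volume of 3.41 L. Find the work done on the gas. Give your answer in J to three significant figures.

Isothermal: W = nRT ln(V₂/V₁) = P₁V₁ ln(V₂/V₁).
P₁V₁ = (573 kPa)(16.8 L) = 9626 J.
W = 9626 × ln(3.41/16.8) = 9626 × -1.595
W_by_gas = -15351 J; work on gas = −W_by = 15351 J.

W ≈ 15400 J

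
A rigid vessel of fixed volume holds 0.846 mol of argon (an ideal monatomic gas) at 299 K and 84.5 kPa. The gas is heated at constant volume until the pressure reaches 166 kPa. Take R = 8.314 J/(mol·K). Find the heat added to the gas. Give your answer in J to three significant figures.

Q ≈ 3040 J

Constant volume ⇒ W = 0, so Q = ΔU = nCᵥΔT with Cᵥ = 3R/2 = 12.47 J/(mol·K).
At constant V, T₂/T₁ = P₂/P₁ ⇒ ΔT = T₁(P₂/P₁ − 1) = 299·(166/84.5 − 1) = 288.4 K.
ΔU = (0.846)(12.47)(288.4) = 3043 J.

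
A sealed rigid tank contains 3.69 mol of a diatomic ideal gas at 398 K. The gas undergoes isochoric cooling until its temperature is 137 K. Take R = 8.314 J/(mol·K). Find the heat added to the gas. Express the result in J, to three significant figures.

Constant volume ⇒ W = 0, so Q = ΔU = nCᵥΔT with Cᵥ = 5R/2 = 20.79 J/(mol·K).
ΔU = (3.69)(20.79)(137 − 398) = -20018 J.

Q ≈ -20000 J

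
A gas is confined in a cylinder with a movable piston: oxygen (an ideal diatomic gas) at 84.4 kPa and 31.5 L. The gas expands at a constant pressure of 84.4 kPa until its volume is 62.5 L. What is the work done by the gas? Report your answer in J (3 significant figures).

W ≈ 2620 J

Isobaric: W = P ΔV.
W = (84.4 kPa)(62.5 − 31.5 L) = (84.4)(31) = 2616 J.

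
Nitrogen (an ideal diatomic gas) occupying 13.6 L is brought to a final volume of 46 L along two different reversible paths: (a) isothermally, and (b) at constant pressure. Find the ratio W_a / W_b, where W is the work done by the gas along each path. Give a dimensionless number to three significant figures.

Path (a) isothermal: W = P₁V₁ ln(V₂/V₁) → W_a/(P₁V₁) = 1.219.
Path (b) isobaric: W = P₁(V₂ − V₁) → W_b/(P₁V₁) = 2.382.
W_a / W_b = 1.219 / 2.382 = 0.5115.

W_a / W_b ≈ 0.511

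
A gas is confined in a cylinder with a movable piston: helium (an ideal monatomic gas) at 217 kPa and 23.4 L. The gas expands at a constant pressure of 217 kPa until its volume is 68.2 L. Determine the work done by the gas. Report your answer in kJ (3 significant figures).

W ≈ 9.72 kJ

Isobaric: W = P ΔV.
W = (217 kPa)(68.2 − 23.4 L) = (217)(44.8) = 9722 J.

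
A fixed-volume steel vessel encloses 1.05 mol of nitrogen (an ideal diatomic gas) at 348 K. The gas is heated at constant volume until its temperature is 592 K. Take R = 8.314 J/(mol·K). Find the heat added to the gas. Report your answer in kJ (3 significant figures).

Constant volume ⇒ W = 0, so Q = ΔU = nCᵥΔT with Cᵥ = 5R/2 = 20.79 J/(mol·K).
ΔU = (1.05)(20.79)(592 − 348) = 5325 J.

Q ≈ 5.33 kJ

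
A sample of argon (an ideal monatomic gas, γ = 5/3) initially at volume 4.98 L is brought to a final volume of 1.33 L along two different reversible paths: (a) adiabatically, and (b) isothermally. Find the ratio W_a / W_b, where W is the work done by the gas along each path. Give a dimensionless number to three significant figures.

Path (a) adiabatic: W = P₁V₁(1 − (V₁/V₂)^(γ−1))/(γ−1) → W_a/(P₁V₁) = -2.117.
Path (b) isothermal: W = P₁V₁ ln(V₂/V₁) → W_b/(P₁V₁) = -1.32.
W_a / W_b = -2.117 / -1.32 = 1.603.

W_a / W_b ≈ 1.60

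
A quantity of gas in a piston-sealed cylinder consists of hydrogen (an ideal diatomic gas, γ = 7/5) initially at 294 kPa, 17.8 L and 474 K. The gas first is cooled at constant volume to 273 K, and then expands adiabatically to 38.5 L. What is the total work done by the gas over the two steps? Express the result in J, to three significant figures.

W_total ≈ 2000 J

Step 1 (isochoric): W = 0 (constant volume).
After step 1: P = 169.3 kPa (V unchanged).
Step 2 (adiabatic): W = (P₁V₁ − P₂V₂)/(γ−1) = (3014 − 2214)/0.4 = 2001 J.
W_total = 0 + 2001 = 2001 J.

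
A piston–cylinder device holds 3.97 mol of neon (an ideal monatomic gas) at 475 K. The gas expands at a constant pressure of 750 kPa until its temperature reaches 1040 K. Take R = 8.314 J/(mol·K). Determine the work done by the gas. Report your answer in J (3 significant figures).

Isobaric: W = P ΔV = nR ΔT.
W = (3.97)(8.314)(1040 − 475) = 18649 J.

W ≈ 18600 J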